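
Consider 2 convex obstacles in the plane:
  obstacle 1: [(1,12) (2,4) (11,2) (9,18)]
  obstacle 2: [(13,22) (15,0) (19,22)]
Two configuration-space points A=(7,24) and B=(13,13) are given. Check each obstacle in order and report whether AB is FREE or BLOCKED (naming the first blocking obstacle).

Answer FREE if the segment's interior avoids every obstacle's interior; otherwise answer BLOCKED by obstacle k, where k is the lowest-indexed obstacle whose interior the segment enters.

FREE

Obstacle 1 [(1,12) (2,4) (11,2) (9,18)]:
  edge (1,12)–(2,4): clear
  edge (2,4)–(11,2): clear
  edge (11,2)–(9,18): clear
  edge (9,18)–(1,12): clear
  midpoint (10,37/2) outside
  → clear
Obstacle 2 [(13,22) (15,0) (19,22)]:
  edge (13,22)–(15,0): clear
  edge (15,0)–(19,22): clear
  edge (19,22)–(13,22): clear
  midpoint (10,37/2) outside
  → clear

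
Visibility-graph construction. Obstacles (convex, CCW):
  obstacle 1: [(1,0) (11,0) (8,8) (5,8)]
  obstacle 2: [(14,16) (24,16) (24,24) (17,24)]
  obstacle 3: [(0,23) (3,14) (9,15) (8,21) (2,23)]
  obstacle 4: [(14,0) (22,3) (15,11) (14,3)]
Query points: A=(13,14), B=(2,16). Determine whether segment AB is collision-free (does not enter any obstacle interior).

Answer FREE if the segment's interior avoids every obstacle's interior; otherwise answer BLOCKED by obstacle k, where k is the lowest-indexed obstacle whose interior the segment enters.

Obstacle 1 [(1,0) (11,0) (8,8) (5,8)]:
  edge (1,0)–(11,0): clear
  edge (11,0)–(8,8): clear
  edge (8,8)–(5,8): clear
  edge (5,8)–(1,0): clear
  midpoint (15/2,15) outside
  → clear
Obstacle 2 [(14,16) (24,16) (24,24) (17,24)]:
  edge (14,16)–(24,16): clear
  edge (24,16)–(24,24): clear
  edge (24,24)–(17,24): clear
  edge (17,24)–(14,16): clear
  midpoint (15/2,15) outside
  → clear
Obstacle 3 [(0,23) (3,14) (9,15) (8,21) (2,23)]:
  edge (0,23)–(3,14): crosses AB
  edge (3,14)–(9,15): crosses AB
  edge (9,15)–(8,21): clear
  edge (8,21)–(2,23): clear
  edge (2,23)–(0,23): clear
  → BLOCKED
Obstacle 4 [(14,0) (22,3) (15,11) (14,3)]:
  edge (14,0)–(22,3): clear
  edge (22,3)–(15,11): clear
  edge (15,11)–(14,3): clear
  edge (14,3)–(14,0): clear
  midpoint (15/2,15) outside
  → clear

BLOCKED by obstacle 3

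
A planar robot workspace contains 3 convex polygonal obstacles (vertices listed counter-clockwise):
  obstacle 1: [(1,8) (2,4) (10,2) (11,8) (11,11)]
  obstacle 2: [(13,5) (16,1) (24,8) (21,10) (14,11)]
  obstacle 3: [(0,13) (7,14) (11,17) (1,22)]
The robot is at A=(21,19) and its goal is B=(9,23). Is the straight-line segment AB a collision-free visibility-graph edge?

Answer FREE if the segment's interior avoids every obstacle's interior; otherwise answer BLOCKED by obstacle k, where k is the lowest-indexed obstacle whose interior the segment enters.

Obstacle 1 [(1,8) (2,4) (10,2) (11,8) (11,11)]:
  edge (1,8)–(2,4): clear
  edge (2,4)–(10,2): clear
  edge (10,2)–(11,8): clear
  edge (11,8)–(11,11): clear
  edge (11,11)–(1,8): clear
  midpoint (15,21) outside
  → clear
Obstacle 2 [(13,5) (16,1) (24,8) (21,10) (14,11)]:
  edge (13,5)–(16,1): clear
  edge (16,1)–(24,8): clear
  edge (24,8)–(21,10): clear
  edge (21,10)–(14,11): clear
  edge (14,11)–(13,5): clear
  midpoint (15,21) outside
  → clear
Obstacle 3 [(0,13) (7,14) (11,17) (1,22)]:
  edge (0,13)–(7,14): clear
  edge (7,14)–(11,17): clear
  edge (11,17)–(1,22): clear
  edge (1,22)–(0,13): clear
  midpoint (15,21) outside
  → clear

FREE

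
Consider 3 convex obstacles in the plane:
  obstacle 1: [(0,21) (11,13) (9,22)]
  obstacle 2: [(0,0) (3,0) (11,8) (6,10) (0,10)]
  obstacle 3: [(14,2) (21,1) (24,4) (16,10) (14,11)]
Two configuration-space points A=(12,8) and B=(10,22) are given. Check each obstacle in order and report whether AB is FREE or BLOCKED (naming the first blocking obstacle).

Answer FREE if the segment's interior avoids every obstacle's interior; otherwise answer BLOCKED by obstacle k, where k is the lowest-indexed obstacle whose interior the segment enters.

Obstacle 1 [(0,21) (11,13) (9,22)]:
  edge (0,21)–(11,13): clear
  edge (11,13)–(9,22): clear
  edge (9,22)–(0,21): clear
  midpoint (11,15) outside
  → clear
Obstacle 2 [(0,0) (3,0) (11,8) (6,10) (0,10)]:
  edge (0,0)–(3,0): clear
  edge (3,0)–(11,8): clear
  edge (11,8)–(6,10): clear
  edge (6,10)–(0,10): clear
  edge (0,10)–(0,0): clear
  midpoint (11,15) outside
  → clear
Obstacle 3 [(14,2) (21,1) (24,4) (16,10) (14,11)]:
  edge (14,2)–(21,1): clear
  edge (21,1)–(24,4): clear
  edge (24,4)–(16,10): clear
  edge (16,10)–(14,11): clear
  edge (14,11)–(14,2): clear
  midpoint (11,15) outside
  → clear

FREE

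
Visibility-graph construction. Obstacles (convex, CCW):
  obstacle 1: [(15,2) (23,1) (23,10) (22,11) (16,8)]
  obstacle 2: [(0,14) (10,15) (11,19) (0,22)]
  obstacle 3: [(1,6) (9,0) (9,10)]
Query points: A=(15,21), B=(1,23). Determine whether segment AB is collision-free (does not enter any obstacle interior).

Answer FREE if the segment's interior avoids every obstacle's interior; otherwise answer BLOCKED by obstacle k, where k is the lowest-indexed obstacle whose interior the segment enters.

Obstacle 1 [(15,2) (23,1) (23,10) (22,11) (16,8)]:
  edge (15,2)–(23,1): clear
  edge (23,1)–(23,10): clear
  edge (23,10)–(22,11): clear
  edge (22,11)–(16,8): clear
  edge (16,8)–(15,2): clear
  midpoint (8,22) outside
  → clear
Obstacle 2 [(0,14) (10,15) (11,19) (0,22)]:
  edge (0,14)–(10,15): clear
  edge (10,15)–(11,19): clear
  edge (11,19)–(0,22): clear
  edge (0,22)–(0,14): clear
  midpoint (8,22) outside
  → clear
Obstacle 3 [(1,6) (9,0) (9,10)]:
  edge (1,6)–(9,0): clear
  edge (9,0)–(9,10): clear
  edge (9,10)–(1,6): clear
  midpoint (8,22) outside
  → clear

FREE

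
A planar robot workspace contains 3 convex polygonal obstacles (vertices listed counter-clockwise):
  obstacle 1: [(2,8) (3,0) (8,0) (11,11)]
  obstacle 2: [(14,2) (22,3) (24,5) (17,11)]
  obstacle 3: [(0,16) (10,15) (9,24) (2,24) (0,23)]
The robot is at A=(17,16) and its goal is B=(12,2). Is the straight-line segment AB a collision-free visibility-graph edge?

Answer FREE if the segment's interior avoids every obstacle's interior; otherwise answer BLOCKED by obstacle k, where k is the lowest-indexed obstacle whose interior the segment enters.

Obstacle 1 [(2,8) (3,0) (8,0) (11,11)]:
  edge (2,8)–(3,0): clear
  edge (3,0)–(8,0): clear
  edge (8,0)–(11,11): clear
  edge (11,11)–(2,8): clear
  midpoint (29/2,9) outside
  → clear
Obstacle 2 [(14,2) (22,3) (24,5) (17,11)]:
  edge (14,2)–(22,3): clear
  edge (22,3)–(24,5): clear
  edge (24,5)–(17,11): clear
  edge (17,11)–(14,2): clear
  midpoint (29/2,9) outside
  → clear
Obstacle 3 [(0,16) (10,15) (9,24) (2,24) (0,23)]:
  edge (0,16)–(10,15): clear
  edge (10,15)–(9,24): clear
  edge (9,24)–(2,24): clear
  edge (2,24)–(0,23): clear
  edge (0,23)–(0,16): clear
  midpoint (29/2,9) outside
  → clear

FREE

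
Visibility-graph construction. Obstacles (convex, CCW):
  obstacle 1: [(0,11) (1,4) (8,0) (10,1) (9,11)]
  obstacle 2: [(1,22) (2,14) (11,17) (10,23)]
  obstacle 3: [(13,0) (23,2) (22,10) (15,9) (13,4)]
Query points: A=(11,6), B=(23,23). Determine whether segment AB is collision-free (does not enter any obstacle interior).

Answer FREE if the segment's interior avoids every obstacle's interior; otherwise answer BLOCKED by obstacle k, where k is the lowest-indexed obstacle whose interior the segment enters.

FREE

Obstacle 1 [(0,11) (1,4) (8,0) (10,1) (9,11)]:
  edge (0,11)–(1,4): clear
  edge (1,4)–(8,0): clear
  edge (8,0)–(10,1): clear
  edge (10,1)–(9,11): clear
  edge (9,11)–(0,11): clear
  midpoint (17,29/2) outside
  → clear
Obstacle 2 [(1,22) (2,14) (11,17) (10,23)]:
  edge (1,22)–(2,14): clear
  edge (2,14)–(11,17): clear
  edge (11,17)–(10,23): clear
  edge (10,23)–(1,22): clear
  midpoint (17,29/2) outside
  → clear
Obstacle 3 [(13,0) (23,2) (22,10) (15,9) (13,4)]:
  edge (13,0)–(23,2): clear
  edge (23,2)–(22,10): clear
  edge (22,10)–(15,9): clear
  edge (15,9)–(13,4): clear
  edge (13,4)–(13,0): clear
  midpoint (17,29/2) outside
  → clear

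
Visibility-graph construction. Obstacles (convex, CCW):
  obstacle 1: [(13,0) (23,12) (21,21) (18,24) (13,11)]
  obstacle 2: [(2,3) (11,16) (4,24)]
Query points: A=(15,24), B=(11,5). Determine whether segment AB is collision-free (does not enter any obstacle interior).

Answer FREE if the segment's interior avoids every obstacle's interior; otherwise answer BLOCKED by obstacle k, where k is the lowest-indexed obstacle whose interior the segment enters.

Obstacle 1 [(13,0) (23,12) (21,21) (18,24) (13,11)]:
  edge (13,0)–(23,12): clear
  edge (23,12)–(21,21): clear
  edge (21,21)–(18,24): clear
  edge (18,24)–(13,11): clear
  edge (13,11)–(13,0): clear
  midpoint (13,29/2) outside
  → clear
Obstacle 2 [(2,3) (11,16) (4,24)]:
  edge (2,3)–(11,16): clear
  edge (11,16)–(4,24): clear
  edge (4,24)–(2,3): clear
  midpoint (13,29/2) outside
  → clear

FREE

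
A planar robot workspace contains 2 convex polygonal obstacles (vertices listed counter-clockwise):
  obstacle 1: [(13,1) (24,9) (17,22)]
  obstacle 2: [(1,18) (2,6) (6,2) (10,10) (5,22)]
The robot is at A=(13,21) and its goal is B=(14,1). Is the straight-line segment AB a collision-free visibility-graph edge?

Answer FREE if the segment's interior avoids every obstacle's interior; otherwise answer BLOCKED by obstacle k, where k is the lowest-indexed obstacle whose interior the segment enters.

Obstacle 1 [(13,1) (24,9) (17,22)]:
  edge (13,1)–(24,9): crosses AB
  edge (24,9)–(17,22): clear
  edge (17,22)–(13,1): crosses AB
  → BLOCKED
Obstacle 2 [(1,18) (2,6) (6,2) (10,10) (5,22)]:
  edge (1,18)–(2,6): clear
  edge (2,6)–(6,2): clear
  edge (6,2)–(10,10): clear
  edge (10,10)–(5,22): clear
  edge (5,22)–(1,18): clear
  midpoint (27/2,11) outside
  → clear

BLOCKED by obstacle 1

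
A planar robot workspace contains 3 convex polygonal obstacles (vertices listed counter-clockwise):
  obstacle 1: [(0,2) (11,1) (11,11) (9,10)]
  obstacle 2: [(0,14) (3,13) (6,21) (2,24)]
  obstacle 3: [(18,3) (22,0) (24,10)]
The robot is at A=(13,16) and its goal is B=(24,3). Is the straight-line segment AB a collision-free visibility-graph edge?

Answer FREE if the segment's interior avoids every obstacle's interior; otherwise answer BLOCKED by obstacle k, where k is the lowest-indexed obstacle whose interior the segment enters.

BLOCKED by obstacle 3

Obstacle 1 [(0,2) (11,1) (11,11) (9,10)]:
  edge (0,2)–(11,1): clear
  edge (11,1)–(11,11): clear
  edge (11,11)–(9,10): clear
  edge (9,10)–(0,2): clear
  midpoint (37/2,19/2) outside
  → clear
Obstacle 2 [(0,14) (3,13) (6,21) (2,24)]:
  edge (0,14)–(3,13): clear
  edge (3,13)–(6,21): clear
  edge (6,21)–(2,24): clear
  edge (2,24)–(0,14): clear
  midpoint (37/2,19/2) outside
  → clear
Obstacle 3 [(18,3) (22,0) (24,10)]:
  edge (18,3)–(22,0): clear
  edge (22,0)–(24,10): crosses AB
  edge (24,10)–(18,3): crosses AB
  → BLOCKED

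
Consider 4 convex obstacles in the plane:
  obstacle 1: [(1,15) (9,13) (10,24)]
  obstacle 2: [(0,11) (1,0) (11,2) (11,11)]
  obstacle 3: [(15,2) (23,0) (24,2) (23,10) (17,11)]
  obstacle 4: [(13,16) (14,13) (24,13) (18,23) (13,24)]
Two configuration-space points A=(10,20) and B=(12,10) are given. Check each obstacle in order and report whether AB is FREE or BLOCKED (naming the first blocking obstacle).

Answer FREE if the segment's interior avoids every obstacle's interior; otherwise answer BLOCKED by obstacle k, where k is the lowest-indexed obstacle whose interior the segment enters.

Obstacle 1 [(1,15) (9,13) (10,24)]:
  edge (1,15)–(9,13): clear
  edge (9,13)–(10,24): clear
  edge (10,24)–(1,15): clear
  midpoint (11,15) outside
  → clear
Obstacle 2 [(0,11) (1,0) (11,2) (11,11)]:
  edge (0,11)–(1,0): clear
  edge (1,0)–(11,2): clear
  edge (11,2)–(11,11): clear
  edge (11,11)–(0,11): clear
  midpoint (11,15) outside
  → clear
Obstacle 3 [(15,2) (23,0) (24,2) (23,10) (17,11)]:
  edge (15,2)–(23,0): clear
  edge (23,0)–(24,2): clear
  edge (24,2)–(23,10): clear
  edge (23,10)–(17,11): clear
  edge (17,11)–(15,2): clear
  midpoint (11,15) outside
  → clear
Obstacle 4 [(13,16) (14,13) (24,13) (18,23) (13,24)]:
  edge (13,16)–(14,13): clear
  edge (14,13)–(24,13): clear
  edge (24,13)–(18,23): clear
  edge (18,23)–(13,24): clear
  edge (13,24)–(13,16): clear
  midpoint (11,15) outside
  → clear

FREE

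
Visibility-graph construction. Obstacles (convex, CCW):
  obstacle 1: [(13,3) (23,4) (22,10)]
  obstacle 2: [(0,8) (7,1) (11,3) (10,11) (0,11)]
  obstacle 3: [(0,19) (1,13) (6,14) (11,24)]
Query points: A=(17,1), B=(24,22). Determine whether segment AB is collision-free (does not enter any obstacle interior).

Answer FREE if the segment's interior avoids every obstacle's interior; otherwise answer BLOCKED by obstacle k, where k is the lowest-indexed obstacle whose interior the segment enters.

BLOCKED by obstacle 1

Obstacle 1 [(13,3) (23,4) (22,10)]:
  edge (13,3)–(23,4): crosses AB
  edge (23,4)–(22,10): clear
  edge (22,10)–(13,3): crosses AB
  → BLOCKED
Obstacle 2 [(0,8) (7,1) (11,3) (10,11) (0,11)]:
  edge (0,8)–(7,1): clear
  edge (7,1)–(11,3): clear
  edge (11,3)–(10,11): clear
  edge (10,11)–(0,11): clear
  edge (0,11)–(0,8): clear
  midpoint (41/2,23/2) outside
  → clear
Obstacle 3 [(0,19) (1,13) (6,14) (11,24)]:
  edge (0,19)–(1,13): clear
  edge (1,13)–(6,14): clear
  edge (6,14)–(11,24): clear
  edge (11,24)–(0,19): clear
  midpoint (41/2,23/2) outside
  → clear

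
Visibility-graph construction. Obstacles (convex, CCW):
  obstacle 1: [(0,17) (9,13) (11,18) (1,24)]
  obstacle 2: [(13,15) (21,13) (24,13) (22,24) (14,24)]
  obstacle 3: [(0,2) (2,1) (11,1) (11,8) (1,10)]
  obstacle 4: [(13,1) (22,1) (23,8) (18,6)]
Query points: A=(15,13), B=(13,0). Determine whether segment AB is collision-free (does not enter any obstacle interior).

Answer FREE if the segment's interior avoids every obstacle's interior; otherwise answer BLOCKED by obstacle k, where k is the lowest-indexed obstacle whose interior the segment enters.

Obstacle 1 [(0,17) (9,13) (11,18) (1,24)]:
  edge (0,17)–(9,13): clear
  edge (9,13)–(11,18): clear
  edge (11,18)–(1,24): clear
  edge (1,24)–(0,17): clear
  midpoint (14,13/2) outside
  → clear
Obstacle 2 [(13,15) (21,13) (24,13) (22,24) (14,24)]:
  edge (13,15)–(21,13): clear
  edge (21,13)–(24,13): clear
  edge (24,13)–(22,24): clear
  edge (22,24)–(14,24): clear
  edge (14,24)–(13,15): clear
  midpoint (14,13/2) outside
  → clear
Obstacle 3 [(0,2) (2,1) (11,1) (11,8) (1,10)]:
  edge (0,2)–(2,1): clear
  edge (2,1)–(11,1): clear
  edge (11,1)–(11,8): clear
  edge (11,8)–(1,10): clear
  edge (1,10)–(0,2): clear
  midpoint (14,13/2) outside
  → clear
Obstacle 4 [(13,1) (22,1) (23,8) (18,6)]:
  edge (13,1)–(22,1): crosses AB
  edge (22,1)–(23,8): clear
  edge (23,8)–(18,6): clear
  edge (18,6)–(13,1): crosses AB
  → BLOCKED

BLOCKED by obstacle 4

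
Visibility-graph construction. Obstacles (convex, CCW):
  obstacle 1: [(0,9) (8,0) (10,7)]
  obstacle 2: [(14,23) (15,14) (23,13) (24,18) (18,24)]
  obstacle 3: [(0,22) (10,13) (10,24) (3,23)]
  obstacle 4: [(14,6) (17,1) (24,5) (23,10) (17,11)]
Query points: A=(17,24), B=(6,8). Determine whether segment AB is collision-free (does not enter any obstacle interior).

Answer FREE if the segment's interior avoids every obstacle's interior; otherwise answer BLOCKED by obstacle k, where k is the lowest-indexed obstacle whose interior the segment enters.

Obstacle 1 [(0,9) (8,0) (10,7)]:
  edge (0,9)–(8,0): clear
  edge (8,0)–(10,7): clear
  edge (10,7)–(0,9): clear
  midpoint (23/2,16) outside
  → clear
Obstacle 2 [(14,23) (15,14) (23,13) (24,18) (18,24)]:
  edge (14,23)–(15,14): crosses AB
  edge (15,14)–(23,13): clear
  edge (23,13)–(24,18): clear
  edge (24,18)–(18,24): clear
  edge (18,24)–(14,23): crosses AB
  → BLOCKED
Obstacle 3 [(0,22) (10,13) (10,24) (3,23)]:
  edge (0,22)–(10,13): crosses AB
  edge (10,13)–(10,24): crosses AB
  edge (10,24)–(3,23): clear
  edge (3,23)–(0,22): clear
  → BLOCKED
Obstacle 4 [(14,6) (17,1) (24,5) (23,10) (17,11)]:
  edge (14,6)–(17,1): clear
  edge (17,1)–(24,5): clear
  edge (24,5)–(23,10): clear
  edge (23,10)–(17,11): clear
  edge (17,11)–(14,6): clear
  midpoint (23/2,16) outside
  → clear

BLOCKED by obstacle 2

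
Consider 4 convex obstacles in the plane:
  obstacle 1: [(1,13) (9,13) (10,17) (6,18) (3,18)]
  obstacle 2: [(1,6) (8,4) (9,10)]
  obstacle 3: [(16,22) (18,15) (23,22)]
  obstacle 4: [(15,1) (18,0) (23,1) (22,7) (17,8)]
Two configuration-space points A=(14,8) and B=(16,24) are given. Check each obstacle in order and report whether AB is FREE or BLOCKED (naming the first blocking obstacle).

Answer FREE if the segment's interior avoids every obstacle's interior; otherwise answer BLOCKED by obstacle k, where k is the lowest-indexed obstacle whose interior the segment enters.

FREE

Obstacle 1 [(1,13) (9,13) (10,17) (6,18) (3,18)]:
  edge (1,13)–(9,13): clear
  edge (9,13)–(10,17): clear
  edge (10,17)–(6,18): clear
  edge (6,18)–(3,18): clear
  edge (3,18)–(1,13): clear
  midpoint (15,16) outside
  → clear
Obstacle 2 [(1,6) (8,4) (9,10)]:
  edge (1,6)–(8,4): clear
  edge (8,4)–(9,10): clear
  edge (9,10)–(1,6): clear
  midpoint (15,16) outside
  → clear
Obstacle 3 [(16,22) (18,15) (23,22)]:
  edge (16,22)–(18,15): clear
  edge (18,15)–(23,22): clear
  edge (23,22)–(16,22): clear
  midpoint (15,16) outside
  → clear
Obstacle 4 [(15,1) (18,0) (23,1) (22,7) (17,8)]:
  edge (15,1)–(18,0): clear
  edge (18,0)–(23,1): clear
  edge (23,1)–(22,7): clear
  edge (22,7)–(17,8): clear
  edge (17,8)–(15,1): clear
  midpoint (15,16) outside
  → clear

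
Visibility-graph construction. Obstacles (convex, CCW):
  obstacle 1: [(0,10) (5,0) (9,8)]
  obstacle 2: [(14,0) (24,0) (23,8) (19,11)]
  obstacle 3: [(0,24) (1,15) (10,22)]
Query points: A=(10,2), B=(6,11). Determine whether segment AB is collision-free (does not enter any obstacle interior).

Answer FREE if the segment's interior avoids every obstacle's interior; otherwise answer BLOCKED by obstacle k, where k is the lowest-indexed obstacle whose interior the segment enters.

BLOCKED by obstacle 1

Obstacle 1 [(0,10) (5,0) (9,8)]:
  edge (0,10)–(5,0): clear
  edge (5,0)–(9,8): crosses AB
  edge (9,8)–(0,10): crosses AB
  → BLOCKED
Obstacle 2 [(14,0) (24,0) (23,8) (19,11)]:
  edge (14,0)–(24,0): clear
  edge (24,0)–(23,8): clear
  edge (23,8)–(19,11): clear
  edge (19,11)–(14,0): clear
  midpoint (8,13/2) outside
  → clear
Obstacle 3 [(0,24) (1,15) (10,22)]:
  edge (0,24)–(1,15): clear
  edge (1,15)–(10,22): clear
  edge (10,22)–(0,24): clear
  midpoint (8,13/2) outside
  → clear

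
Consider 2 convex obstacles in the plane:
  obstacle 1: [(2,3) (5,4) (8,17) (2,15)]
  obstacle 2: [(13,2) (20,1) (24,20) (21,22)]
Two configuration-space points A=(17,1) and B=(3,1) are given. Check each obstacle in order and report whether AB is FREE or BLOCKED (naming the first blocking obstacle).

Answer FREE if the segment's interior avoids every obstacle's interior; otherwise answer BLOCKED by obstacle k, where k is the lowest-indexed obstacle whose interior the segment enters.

FREE

Obstacle 1 [(2,3) (5,4) (8,17) (2,15)]:
  edge (2,3)–(5,4): clear
  edge (5,4)–(8,17): clear
  edge (8,17)–(2,15): clear
  edge (2,15)–(2,3): clear
  midpoint (10,1) outside
  → clear
Obstacle 2 [(13,2) (20,1) (24,20) (21,22)]:
  edge (13,2)–(20,1): clear
  edge (20,1)–(24,20): clear
  edge (24,20)–(21,22): clear
  edge (21,22)–(13,2): clear
  midpoint (10,1) outside
  → clear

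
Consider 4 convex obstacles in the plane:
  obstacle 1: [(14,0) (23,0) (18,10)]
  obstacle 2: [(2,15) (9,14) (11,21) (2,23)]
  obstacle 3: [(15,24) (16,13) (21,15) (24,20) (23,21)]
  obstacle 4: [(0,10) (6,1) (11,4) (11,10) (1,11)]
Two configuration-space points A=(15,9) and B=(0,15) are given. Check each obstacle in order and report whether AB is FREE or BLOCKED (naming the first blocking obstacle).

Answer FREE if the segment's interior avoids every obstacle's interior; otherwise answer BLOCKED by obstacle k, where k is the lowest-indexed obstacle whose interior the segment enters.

FREE

Obstacle 1 [(14,0) (23,0) (18,10)]:
  edge (14,0)–(23,0): clear
  edge (23,0)–(18,10): clear
  edge (18,10)–(14,0): clear
  midpoint (15/2,12) outside
  → clear
Obstacle 2 [(2,15) (9,14) (11,21) (2,23)]:
  edge (2,15)–(9,14): clear
  edge (9,14)–(11,21): clear
  edge (11,21)–(2,23): clear
  edge (2,23)–(2,15): clear
  midpoint (15/2,12) outside
  → clear
Obstacle 3 [(15,24) (16,13) (21,15) (24,20) (23,21)]:
  edge (15,24)–(16,13): clear
  edge (16,13)–(21,15): clear
  edge (21,15)–(24,20): clear
  edge (24,20)–(23,21): clear
  edge (23,21)–(15,24): clear
  midpoint (15/2,12) outside
  → clear
Obstacle 4 [(0,10) (6,1) (11,4) (11,10) (1,11)]:
  edge (0,10)–(6,1): clear
  edge (6,1)–(11,4): clear
  edge (11,4)–(11,10): clear
  edge (11,10)–(1,11): clear
  edge (1,11)–(0,10): clear
  midpoint (15/2,12) outside
  → clear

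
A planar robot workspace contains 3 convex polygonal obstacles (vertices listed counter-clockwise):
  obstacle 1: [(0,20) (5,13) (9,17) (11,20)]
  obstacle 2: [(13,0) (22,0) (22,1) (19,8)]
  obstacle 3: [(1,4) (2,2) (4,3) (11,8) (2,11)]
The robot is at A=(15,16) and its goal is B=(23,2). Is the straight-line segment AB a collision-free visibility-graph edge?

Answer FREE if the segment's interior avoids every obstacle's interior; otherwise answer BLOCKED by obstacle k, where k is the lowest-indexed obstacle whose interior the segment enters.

FREE

Obstacle 1 [(0,20) (5,13) (9,17) (11,20)]:
  edge (0,20)–(5,13): clear
  edge (5,13)–(9,17): clear
  edge (9,17)–(11,20): clear
  edge (11,20)–(0,20): clear
  midpoint (19,9) outside
  → clear
Obstacle 2 [(13,0) (22,0) (22,1) (19,8)]:
  edge (13,0)–(22,0): clear
  edge (22,0)–(22,1): clear
  edge (22,1)–(19,8): clear
  edge (19,8)–(13,0): clear
  midpoint (19,9) outside
  → clear
Obstacle 3 [(1,4) (2,2) (4,3) (11,8) (2,11)]:
  edge (1,4)–(2,2): clear
  edge (2,2)–(4,3): clear
  edge (4,3)–(11,8): clear
  edge (11,8)–(2,11): clear
  edge (2,11)–(1,4): clear
  midpoint (19,9) outside
  → clear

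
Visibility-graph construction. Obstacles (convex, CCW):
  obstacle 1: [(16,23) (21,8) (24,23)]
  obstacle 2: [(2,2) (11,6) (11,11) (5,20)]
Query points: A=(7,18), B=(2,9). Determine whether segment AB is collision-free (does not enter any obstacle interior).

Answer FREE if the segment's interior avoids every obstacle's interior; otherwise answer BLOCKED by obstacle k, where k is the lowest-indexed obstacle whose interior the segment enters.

Obstacle 1 [(16,23) (21,8) (24,23)]:
  edge (16,23)–(21,8): clear
  edge (21,8)–(24,23): clear
  edge (24,23)–(16,23): clear
  midpoint (9/2,27/2) outside
  → clear
Obstacle 2 [(2,2) (11,6) (11,11) (5,20)]:
  edge (2,2)–(11,6): clear
  edge (11,6)–(11,11): clear
  edge (11,11)–(5,20): crosses AB
  edge (5,20)–(2,2): crosses AB
  → BLOCKED

BLOCKED by obstacle 2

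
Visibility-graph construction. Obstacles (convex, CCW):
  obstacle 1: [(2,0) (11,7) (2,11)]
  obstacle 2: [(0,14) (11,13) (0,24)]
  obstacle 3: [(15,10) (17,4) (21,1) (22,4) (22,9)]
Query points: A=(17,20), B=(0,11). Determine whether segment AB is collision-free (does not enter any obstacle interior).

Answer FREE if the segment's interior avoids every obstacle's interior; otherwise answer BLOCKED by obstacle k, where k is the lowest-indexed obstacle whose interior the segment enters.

Obstacle 1 [(2,0) (11,7) (2,11)]:
  edge (2,0)–(11,7): clear
  edge (11,7)–(2,11): clear
  edge (2,11)–(2,0): clear
  midpoint (17/2,31/2) outside
  → clear
Obstacle 2 [(0,14) (11,13) (0,24)]:
  edge (0,14)–(11,13): crosses AB
  edge (11,13)–(0,24): crosses AB
  edge (0,24)–(0,14): clear
  → BLOCKED
Obstacle 3 [(15,10) (17,4) (21,1) (22,4) (22,9)]:
  edge (15,10)–(17,4): clear
  edge (17,4)–(21,1): clear
  edge (21,1)–(22,4): clear
  edge (22,4)–(22,9): clear
  edge (22,9)–(15,10): clear
  midpoint (17/2,31/2) outside
  → clear

BLOCKED by obstacle 2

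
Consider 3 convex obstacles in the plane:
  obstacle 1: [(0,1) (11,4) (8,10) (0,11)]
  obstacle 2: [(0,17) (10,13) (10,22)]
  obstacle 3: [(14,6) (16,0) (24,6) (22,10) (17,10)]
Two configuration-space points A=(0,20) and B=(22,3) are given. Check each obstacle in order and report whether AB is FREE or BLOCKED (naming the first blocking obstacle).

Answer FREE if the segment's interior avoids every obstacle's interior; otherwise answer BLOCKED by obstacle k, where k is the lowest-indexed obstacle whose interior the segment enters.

Obstacle 1 [(0,1) (11,4) (8,10) (0,11)]:
  edge (0,1)–(11,4): clear
  edge (11,4)–(8,10): clear
  edge (8,10)–(0,11): clear
  edge (0,11)–(0,1): clear
  midpoint (11,23/2) outside
  → clear
Obstacle 2 [(0,17) (10,13) (10,22)]:
  edge (0,17)–(10,13): crosses AB
  edge (10,13)–(10,22): clear
  edge (10,22)–(0,17): crosses AB
  → BLOCKED
Obstacle 3 [(14,6) (16,0) (24,6) (22,10) (17,10)]:
  edge (14,6)–(16,0): clear
  edge (16,0)–(24,6): crosses AB
  edge (24,6)–(22,10): clear
  edge (22,10)–(17,10): clear
  edge (17,10)–(14,6): crosses AB
  → BLOCKED

BLOCKED by obstacle 2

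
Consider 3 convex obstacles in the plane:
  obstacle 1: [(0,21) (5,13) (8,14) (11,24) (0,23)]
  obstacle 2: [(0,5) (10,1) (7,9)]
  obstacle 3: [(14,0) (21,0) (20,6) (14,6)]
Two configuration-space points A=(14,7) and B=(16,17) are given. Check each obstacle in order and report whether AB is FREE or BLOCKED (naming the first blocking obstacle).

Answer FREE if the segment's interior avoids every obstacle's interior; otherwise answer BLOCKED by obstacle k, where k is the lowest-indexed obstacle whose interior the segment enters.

Obstacle 1 [(0,21) (5,13) (8,14) (11,24) (0,23)]:
  edge (0,21)–(5,13): clear
  edge (5,13)–(8,14): clear
  edge (8,14)–(11,24): clear
  edge (11,24)–(0,23): clear
  edge (0,23)–(0,21): clear
  midpoint (15,12) outside
  → clear
Obstacle 2 [(0,5) (10,1) (7,9)]:
  edge (0,5)–(10,1): clear
  edge (10,1)–(7,9): clear
  edge (7,9)–(0,5): clear
  midpoint (15,12) outside
  → clear
Obstacle 3 [(14,0) (21,0) (20,6) (14,6)]:
  edge (14,0)–(21,0): clear
  edge (21,0)–(20,6): clear
  edge (20,6)–(14,6): clear
  edge (14,6)–(14,0): clear
  midpoint (15,12) outside
  → clear

FREE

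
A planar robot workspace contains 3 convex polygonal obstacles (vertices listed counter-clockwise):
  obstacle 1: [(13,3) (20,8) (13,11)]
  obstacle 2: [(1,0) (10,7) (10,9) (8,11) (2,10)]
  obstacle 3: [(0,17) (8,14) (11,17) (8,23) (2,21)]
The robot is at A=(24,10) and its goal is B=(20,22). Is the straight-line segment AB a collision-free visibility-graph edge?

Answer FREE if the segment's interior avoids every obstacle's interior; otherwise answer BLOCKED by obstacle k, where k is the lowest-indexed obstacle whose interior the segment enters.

Obstacle 1 [(13,3) (20,8) (13,11)]:
  edge (13,3)–(20,8): clear
  edge (20,8)–(13,11): clear
  edge (13,11)–(13,3): clear
  midpoint (22,16) outside
  → clear
Obstacle 2 [(1,0) (10,7) (10,9) (8,11) (2,10)]:
  edge (1,0)–(10,7): clear
  edge (10,7)–(10,9): clear
  edge (10,9)–(8,11): clear
  edge (8,11)–(2,10): clear
  edge (2,10)–(1,0): clear
  midpoint (22,16) outside
  → clear
Obstacle 3 [(0,17) (8,14) (11,17) (8,23) (2,21)]:
  edge (0,17)–(8,14): clear
  edge (8,14)–(11,17): clear
  edge (11,17)–(8,23): clear
  edge (8,23)–(2,21): clear
  edge (2,21)–(0,17): clear
  midpoint (22,16) outside
  → clear

FREE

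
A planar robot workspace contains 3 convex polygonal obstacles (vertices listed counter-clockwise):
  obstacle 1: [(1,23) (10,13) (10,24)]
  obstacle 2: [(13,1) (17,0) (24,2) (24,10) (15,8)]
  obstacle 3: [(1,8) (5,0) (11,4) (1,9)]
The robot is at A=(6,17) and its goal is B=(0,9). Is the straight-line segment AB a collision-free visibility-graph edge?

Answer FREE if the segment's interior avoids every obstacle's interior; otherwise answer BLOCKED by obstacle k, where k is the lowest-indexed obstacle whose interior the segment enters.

Obstacle 1 [(1,23) (10,13) (10,24)]:
  edge (1,23)–(10,13): clear
  edge (10,13)–(10,24): clear
  edge (10,24)–(1,23): clear
  midpoint (3,13) outside
  → clear
Obstacle 2 [(13,1) (17,0) (24,2) (24,10) (15,8)]:
  edge (13,1)–(17,0): clear
  edge (17,0)–(24,2): clear
  edge (24,2)–(24,10): clear
  edge (24,10)–(15,8): clear
  edge (15,8)–(13,1): clear
  midpoint (3,13) outside
  → clear
Obstacle 3 [(1,8) (5,0) (11,4) (1,9)]:
  edge (1,8)–(5,0): clear
  edge (5,0)–(11,4): clear
  edge (11,4)–(1,9): clear
  edge (1,9)–(1,8): clear
  midpoint (3,13) outside
  → clear

FREE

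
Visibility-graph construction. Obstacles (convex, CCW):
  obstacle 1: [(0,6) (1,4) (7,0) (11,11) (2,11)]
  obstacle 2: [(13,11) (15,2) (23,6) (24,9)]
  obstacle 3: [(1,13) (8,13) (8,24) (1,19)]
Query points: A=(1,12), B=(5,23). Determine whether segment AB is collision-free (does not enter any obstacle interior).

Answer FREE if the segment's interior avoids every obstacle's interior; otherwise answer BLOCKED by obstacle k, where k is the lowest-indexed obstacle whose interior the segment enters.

BLOCKED by obstacle 3

Obstacle 1 [(0,6) (1,4) (7,0) (11,11) (2,11)]:
  edge (0,6)–(1,4): clear
  edge (1,4)–(7,0): clear
  edge (7,0)–(11,11): clear
  edge (11,11)–(2,11): clear
  edge (2,11)–(0,6): clear
  midpoint (3,35/2) outside
  → clear
Obstacle 2 [(13,11) (15,2) (23,6) (24,9)]:
  edge (13,11)–(15,2): clear
  edge (15,2)–(23,6): clear
  edge (23,6)–(24,9): clear
  edge (24,9)–(13,11): clear
  midpoint (3,35/2) outside
  → clear
Obstacle 3 [(1,13) (8,13) (8,24) (1,19)]:
  edge (1,13)–(8,13): crosses AB
  edge (8,13)–(8,24): clear
  edge (8,24)–(1,19): crosses AB
  edge (1,19)–(1,13): clear
  → BLOCKED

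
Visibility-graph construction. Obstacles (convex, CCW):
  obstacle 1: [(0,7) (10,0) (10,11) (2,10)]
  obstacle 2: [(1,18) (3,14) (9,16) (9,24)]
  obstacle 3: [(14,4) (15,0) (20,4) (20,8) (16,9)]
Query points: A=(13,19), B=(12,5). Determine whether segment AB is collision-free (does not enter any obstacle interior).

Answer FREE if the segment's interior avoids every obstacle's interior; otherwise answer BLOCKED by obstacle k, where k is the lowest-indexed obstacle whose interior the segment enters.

Obstacle 1 [(0,7) (10,0) (10,11) (2,10)]:
  edge (0,7)–(10,0): clear
  edge (10,0)–(10,11): clear
  edge (10,11)–(2,10): clear
  edge (2,10)–(0,7): clear
  midpoint (25/2,12) outside
  → clear
Obstacle 2 [(1,18) (3,14) (9,16) (9,24)]:
  edge (1,18)–(3,14): clear
  edge (3,14)–(9,16): clear
  edge (9,16)–(9,24): clear
  edge (9,24)–(1,18): clear
  midpoint (25/2,12) outside
  → clear
Obstacle 3 [(14,4) (15,0) (20,4) (20,8) (16,9)]:
  edge (14,4)–(15,0): clear
  edge (15,0)–(20,4): clear
  edge (20,4)–(20,8): clear
  edge (20,8)–(16,9): clear
  edge (16,9)–(14,4): clear
  midpoint (25/2,12) outside
  → clear

FREE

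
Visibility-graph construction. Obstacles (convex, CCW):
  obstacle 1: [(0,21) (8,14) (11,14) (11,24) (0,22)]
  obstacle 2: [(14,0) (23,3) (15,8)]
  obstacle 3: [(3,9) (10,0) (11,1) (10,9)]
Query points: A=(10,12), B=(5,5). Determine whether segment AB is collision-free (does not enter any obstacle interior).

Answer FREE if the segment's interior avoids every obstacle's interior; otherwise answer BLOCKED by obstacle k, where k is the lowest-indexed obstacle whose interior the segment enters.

Obstacle 1 [(0,21) (8,14) (11,14) (11,24) (0,22)]:
  edge (0,21)–(8,14): clear
  edge (8,14)–(11,14): clear
  edge (11,14)–(11,24): clear
  edge (11,24)–(0,22): clear
  edge (0,22)–(0,21): clear
  midpoint (15/2,17/2) outside
  → clear
Obstacle 2 [(14,0) (23,3) (15,8)]:
  edge (14,0)–(23,3): clear
  edge (23,3)–(15,8): clear
  edge (15,8)–(14,0): clear
  midpoint (15/2,17/2) outside
  → clear
Obstacle 3 [(3,9) (10,0) (11,1) (10,9)]:
  edge (3,9)–(10,0): crosses AB
  edge (10,0)–(11,1): clear
  edge (11,1)–(10,9): clear
  edge (10,9)–(3,9): crosses AB
  → BLOCKED

BLOCKED by obstacle 3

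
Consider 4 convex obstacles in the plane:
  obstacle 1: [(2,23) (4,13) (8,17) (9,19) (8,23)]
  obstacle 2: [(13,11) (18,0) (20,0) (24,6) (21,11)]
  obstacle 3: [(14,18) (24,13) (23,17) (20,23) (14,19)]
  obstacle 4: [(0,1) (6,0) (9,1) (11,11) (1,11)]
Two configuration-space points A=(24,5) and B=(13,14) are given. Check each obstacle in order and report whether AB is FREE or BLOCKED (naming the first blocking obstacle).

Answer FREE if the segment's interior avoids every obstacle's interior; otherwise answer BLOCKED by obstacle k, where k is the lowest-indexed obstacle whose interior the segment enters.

Obstacle 1 [(2,23) (4,13) (8,17) (9,19) (8,23)]:
  edge (2,23)–(4,13): clear
  edge (4,13)–(8,17): clear
  edge (8,17)–(9,19): clear
  edge (9,19)–(8,23): clear
  edge (8,23)–(2,23): clear
  midpoint (37/2,19/2) outside
  → clear
Obstacle 2 [(13,11) (18,0) (20,0) (24,6) (21,11)]:
  edge (13,11)–(18,0): clear
  edge (18,0)–(20,0): clear
  edge (20,0)–(24,6): crosses AB
  edge (24,6)–(21,11): clear
  edge (21,11)–(13,11): crosses AB
  → BLOCKED
Obstacle 3 [(14,18) (24,13) (23,17) (20,23) (14,19)]:
  edge (14,18)–(24,13): clear
  edge (24,13)–(23,17): clear
  edge (23,17)–(20,23): clear
  edge (20,23)–(14,19): clear
  edge (14,19)–(14,18): clear
  midpoint (37/2,19/2) outside
  → clear
Obstacle 4 [(0,1) (6,0) (9,1) (11,11) (1,11)]:
  edge (0,1)–(6,0): clear
  edge (6,0)–(9,1): clear
  edge (9,1)–(11,11): clear
  edge (11,11)–(1,11): clear
  edge (1,11)–(0,1): clear
  midpoint (37/2,19/2) outside
  → clear

BLOCKED by obstacle 2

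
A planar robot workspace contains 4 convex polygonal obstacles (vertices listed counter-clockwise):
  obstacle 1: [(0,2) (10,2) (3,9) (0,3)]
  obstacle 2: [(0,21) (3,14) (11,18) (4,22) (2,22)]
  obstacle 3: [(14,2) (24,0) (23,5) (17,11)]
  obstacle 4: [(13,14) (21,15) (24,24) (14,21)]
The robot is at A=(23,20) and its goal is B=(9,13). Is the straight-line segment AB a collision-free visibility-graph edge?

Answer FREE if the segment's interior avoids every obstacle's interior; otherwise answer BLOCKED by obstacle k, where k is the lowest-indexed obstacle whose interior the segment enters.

BLOCKED by obstacle 4

Obstacle 1 [(0,2) (10,2) (3,9) (0,3)]:
  edge (0,2)–(10,2): clear
  edge (10,2)–(3,9): clear
  edge (3,9)–(0,3): clear
  edge (0,3)–(0,2): clear
  midpoint (16,33/2) outside
  → clear
Obstacle 2 [(0,21) (3,14) (11,18) (4,22) (2,22)]:
  edge (0,21)–(3,14): clear
  edge (3,14)–(11,18): clear
  edge (11,18)–(4,22): clear
  edge (4,22)–(2,22): clear
  edge (2,22)–(0,21): clear
  midpoint (16,33/2) outside
  → clear
Obstacle 3 [(14,2) (24,0) (23,5) (17,11)]:
  edge (14,2)–(24,0): clear
  edge (24,0)–(23,5): clear
  edge (23,5)–(17,11): clear
  edge (17,11)–(14,2): clear
  midpoint (16,33/2) outside
  → clear
Obstacle 4 [(13,14) (21,15) (24,24) (14,21)]:
  edge (13,14)–(21,15): clear
  edge (21,15)–(24,24): crosses AB
  edge (24,24)–(14,21): clear
  edge (14,21)–(13,14): crosses AB
  → BLOCKED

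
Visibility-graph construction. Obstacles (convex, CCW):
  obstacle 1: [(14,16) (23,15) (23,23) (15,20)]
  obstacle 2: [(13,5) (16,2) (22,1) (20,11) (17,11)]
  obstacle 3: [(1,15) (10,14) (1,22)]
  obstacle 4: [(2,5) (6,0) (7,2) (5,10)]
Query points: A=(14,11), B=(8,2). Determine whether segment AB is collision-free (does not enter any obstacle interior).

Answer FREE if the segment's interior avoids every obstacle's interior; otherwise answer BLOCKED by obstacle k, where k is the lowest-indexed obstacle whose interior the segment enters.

FREE

Obstacle 1 [(14,16) (23,15) (23,23) (15,20)]:
  edge (14,16)–(23,15): clear
  edge (23,15)–(23,23): clear
  edge (23,23)–(15,20): clear
  edge (15,20)–(14,16): clear
  midpoint (11,13/2) outside
  → clear
Obstacle 2 [(13,5) (16,2) (22,1) (20,11) (17,11)]:
  edge (13,5)–(16,2): clear
  edge (16,2)–(22,1): clear
  edge (22,1)–(20,11): clear
  edge (20,11)–(17,11): clear
  edge (17,11)–(13,5): clear
  midpoint (11,13/2) outside
  → clear
Obstacle 3 [(1,15) (10,14) (1,22)]:
  edge (1,15)–(10,14): clear
  edge (10,14)–(1,22): clear
  edge (1,22)–(1,15): clear
  midpoint (11,13/2) outside
  → clear
Obstacle 4 [(2,5) (6,0) (7,2) (5,10)]:
  edge (2,5)–(6,0): clear
  edge (6,0)–(7,2): clear
  edge (7,2)–(5,10): clear
  edge (5,10)–(2,5): clear
  midpoint (11,13/2) outside
  → clear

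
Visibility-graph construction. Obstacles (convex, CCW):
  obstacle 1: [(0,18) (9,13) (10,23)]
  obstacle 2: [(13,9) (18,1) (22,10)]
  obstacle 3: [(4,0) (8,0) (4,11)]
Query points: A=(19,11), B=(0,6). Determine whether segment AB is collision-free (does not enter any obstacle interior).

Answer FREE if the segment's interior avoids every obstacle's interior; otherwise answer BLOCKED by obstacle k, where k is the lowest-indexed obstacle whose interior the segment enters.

Obstacle 1 [(0,18) (9,13) (10,23)]:
  edge (0,18)–(9,13): clear
  edge (9,13)–(10,23): clear
  edge (10,23)–(0,18): clear
  midpoint (19/2,17/2) outside
  → clear
Obstacle 2 [(13,9) (18,1) (22,10)]:
  edge (13,9)–(18,1): clear
  edge (18,1)–(22,10): clear
  edge (22,10)–(13,9): clear
  midpoint (19/2,17/2) outside
  → clear
Obstacle 3 [(4,0) (8,0) (4,11)]:
  edge (4,0)–(8,0): clear
  edge (8,0)–(4,11): crosses AB
  edge (4,11)–(4,0): crosses AB
  → BLOCKED

BLOCKED by obstacle 3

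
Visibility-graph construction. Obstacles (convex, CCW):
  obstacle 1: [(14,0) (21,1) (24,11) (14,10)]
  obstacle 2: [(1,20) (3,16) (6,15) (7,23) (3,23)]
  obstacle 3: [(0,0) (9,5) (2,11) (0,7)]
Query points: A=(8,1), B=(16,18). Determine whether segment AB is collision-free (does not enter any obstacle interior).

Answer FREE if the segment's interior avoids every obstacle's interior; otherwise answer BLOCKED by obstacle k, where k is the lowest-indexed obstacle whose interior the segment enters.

Obstacle 1 [(14,0) (21,1) (24,11) (14,10)]:
  edge (14,0)–(21,1): clear
  edge (21,1)–(24,11): clear
  edge (24,11)–(14,10): clear
  edge (14,10)–(14,0): clear
  midpoint (12,19/2) outside
  → clear
Obstacle 2 [(1,20) (3,16) (6,15) (7,23) (3,23)]:
  edge (1,20)–(3,16): clear
  edge (3,16)–(6,15): clear
  edge (6,15)–(7,23): clear
  edge (7,23)–(3,23): clear
  edge (3,23)–(1,20): clear
  midpoint (12,19/2) outside
  → clear
Obstacle 3 [(0,0) (9,5) (2,11) (0,7)]:
  edge (0,0)–(9,5): clear
  edge (9,5)–(2,11): clear
  edge (2,11)–(0,7): clear
  edge (0,7)–(0,0): clear
  midpoint (12,19/2) outside
  → clear

FREE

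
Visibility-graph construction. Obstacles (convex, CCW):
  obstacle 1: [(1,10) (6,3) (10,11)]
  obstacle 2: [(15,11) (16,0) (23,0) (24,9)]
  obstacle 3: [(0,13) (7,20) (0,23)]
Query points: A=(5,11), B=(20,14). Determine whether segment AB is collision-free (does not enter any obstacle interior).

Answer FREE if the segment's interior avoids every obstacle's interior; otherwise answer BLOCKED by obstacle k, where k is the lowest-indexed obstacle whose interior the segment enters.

FREE

Obstacle 1 [(1,10) (6,3) (10,11)]:
  edge (1,10)–(6,3): clear
  edge (6,3)–(10,11): clear
  edge (10,11)–(1,10): clear
  midpoint (25/2,25/2) outside
  → clear
Obstacle 2 [(15,11) (16,0) (23,0) (24,9)]:
  edge (15,11)–(16,0): clear
  edge (16,0)–(23,0): clear
  edge (23,0)–(24,9): clear
  edge (24,9)–(15,11): clear
  midpoint (25/2,25/2) outside
  → clear
Obstacle 3 [(0,13) (7,20) (0,23)]:
  edge (0,13)–(7,20): clear
  edge (7,20)–(0,23): clear
  edge (0,23)–(0,13): clear
  midpoint (25/2,25/2) outside
  → clear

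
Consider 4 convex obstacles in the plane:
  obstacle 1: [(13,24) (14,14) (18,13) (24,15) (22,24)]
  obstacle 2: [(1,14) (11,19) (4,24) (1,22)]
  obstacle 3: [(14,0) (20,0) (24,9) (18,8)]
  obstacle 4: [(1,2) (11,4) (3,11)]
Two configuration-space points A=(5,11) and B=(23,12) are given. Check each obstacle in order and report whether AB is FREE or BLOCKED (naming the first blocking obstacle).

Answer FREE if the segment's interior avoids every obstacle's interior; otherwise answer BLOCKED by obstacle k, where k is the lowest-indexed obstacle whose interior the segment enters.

Obstacle 1 [(13,24) (14,14) (18,13) (24,15) (22,24)]:
  edge (13,24)–(14,14): clear
  edge (14,14)–(18,13): clear
  edge (18,13)–(24,15): clear
  edge (24,15)–(22,24): clear
  edge (22,24)–(13,24): clear
  midpoint (14,23/2) outside
  → clear
Obstacle 2 [(1,14) (11,19) (4,24) (1,22)]:
  edge (1,14)–(11,19): clear
  edge (11,19)–(4,24): clear
  edge (4,24)–(1,22): clear
  edge (1,22)–(1,14): clear
  midpoint (14,23/2) outside
  → clear
Obstacle 3 [(14,0) (20,0) (24,9) (18,8)]:
  edge (14,0)–(20,0): clear
  edge (20,0)–(24,9): clear
  edge (24,9)–(18,8): clear
  edge (18,8)–(14,0): clear
  midpoint (14,23/2) outside
  → clear
Obstacle 4 [(1,2) (11,4) (3,11)]:
  edge (1,2)–(11,4): clear
  edge (11,4)–(3,11): clear
  edge (3,11)–(1,2): clear
  midpoint (14,23/2) outside
  → clear

FREE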